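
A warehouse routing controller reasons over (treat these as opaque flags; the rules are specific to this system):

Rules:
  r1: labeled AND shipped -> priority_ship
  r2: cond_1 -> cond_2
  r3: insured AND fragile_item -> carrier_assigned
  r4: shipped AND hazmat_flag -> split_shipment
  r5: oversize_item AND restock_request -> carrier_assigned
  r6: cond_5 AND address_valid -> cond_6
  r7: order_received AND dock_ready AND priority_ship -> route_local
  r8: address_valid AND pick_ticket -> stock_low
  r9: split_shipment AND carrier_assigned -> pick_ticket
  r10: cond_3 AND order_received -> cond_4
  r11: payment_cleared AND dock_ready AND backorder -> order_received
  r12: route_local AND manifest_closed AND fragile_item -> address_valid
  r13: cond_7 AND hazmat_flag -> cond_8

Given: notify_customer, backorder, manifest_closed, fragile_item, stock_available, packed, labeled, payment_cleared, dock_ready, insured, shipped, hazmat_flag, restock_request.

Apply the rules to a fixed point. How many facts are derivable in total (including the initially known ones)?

[1] r1 [labeled AND shipped -> priority_ship]; r3 [insured AND fragile_item -> carrier_assigned]; r4 [shipped AND hazmat_flag -> split_shipment]; r11 [payment_cleared AND dock_ready AND backorder -> order_received]. ⇒ new: priority_ship, carrier_assigned, split_shipment, order_received.
[2] r7 [order_received AND dock_ready AND priority_ship -> route_local]; r9 [split_shipment AND carrier_assigned -> pick_ticket]. ⇒ new: route_local, pick_ticket.
[3] r12 [route_local AND manifest_closed AND fragile_item -> address_valid]. ⇒ new: address_valid.
[4] r8 [address_valid AND pick_ticket -> stock_low]. ⇒ new: stock_low.
Closure: {address_valid, backorder, carrier_assigned, dock_ready, fragile_item, hazmat_flag, insured, labeled, manifest_closed, notify_customer, order_received, packed, payment_cleared, pick_ticket, priority_ship, restock_request, route_local, shipped, split_shipment, stock_available, stock_low} — 21 facts.

21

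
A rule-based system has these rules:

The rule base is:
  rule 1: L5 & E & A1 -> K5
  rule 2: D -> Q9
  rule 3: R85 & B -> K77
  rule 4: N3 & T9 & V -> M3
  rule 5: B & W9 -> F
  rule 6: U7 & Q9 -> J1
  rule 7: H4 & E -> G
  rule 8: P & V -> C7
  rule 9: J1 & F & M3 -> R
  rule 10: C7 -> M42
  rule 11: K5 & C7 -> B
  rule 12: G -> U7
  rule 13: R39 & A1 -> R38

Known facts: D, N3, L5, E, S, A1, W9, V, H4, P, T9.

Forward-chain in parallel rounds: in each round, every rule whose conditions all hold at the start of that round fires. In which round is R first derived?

4

[1] rule 1 [L5 & E & A1 -> K5]; rule 2 [D -> Q9]; rule 4 [N3 & T9 & V -> M3]; rule 7 [H4 & E -> G]; rule 8 [P & V -> C7]. ⇒ new: K5, Q9, M3, G, C7.
[2] rule 10 [C7 -> M42]; rule 11 [K5 & C7 -> B]; rule 12 [G -> U7]. ⇒ new: M42, B, U7.
[3] rule 5 [B & W9 -> F]; rule 6 [U7 & Q9 -> J1]. ⇒ new: F, J1.
[4] rule 9 [J1 & F & M3 -> R]. ⇒ new: R.
R first appears in round 4.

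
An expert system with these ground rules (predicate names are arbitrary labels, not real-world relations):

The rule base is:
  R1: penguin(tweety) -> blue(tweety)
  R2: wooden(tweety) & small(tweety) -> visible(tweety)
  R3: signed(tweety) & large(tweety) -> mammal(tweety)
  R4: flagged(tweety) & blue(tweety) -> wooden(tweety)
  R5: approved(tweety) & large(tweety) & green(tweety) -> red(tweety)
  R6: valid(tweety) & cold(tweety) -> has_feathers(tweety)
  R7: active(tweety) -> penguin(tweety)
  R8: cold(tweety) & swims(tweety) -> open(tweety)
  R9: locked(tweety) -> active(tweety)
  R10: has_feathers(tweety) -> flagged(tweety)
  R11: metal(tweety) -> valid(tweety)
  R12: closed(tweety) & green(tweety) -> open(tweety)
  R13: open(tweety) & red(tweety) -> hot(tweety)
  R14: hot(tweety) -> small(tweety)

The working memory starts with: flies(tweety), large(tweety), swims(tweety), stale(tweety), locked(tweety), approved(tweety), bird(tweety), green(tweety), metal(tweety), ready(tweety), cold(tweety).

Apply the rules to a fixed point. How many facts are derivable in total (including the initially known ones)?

23

Round 1: R5 [approved(tweety) & large(tweety) & green(tweety) -> red(tweety)]; R8 [cold(tweety) & swims(tweety) -> open(tweety)]; R9 [locked(tweety) -> active(tweety)]; R11 [metal(tweety) -> valid(tweety)]. Adds red(tweety), open(tweety), active(tweety), valid(tweety).
Round 2: R6 [valid(tweety) & cold(tweety) -> has_feathers(tweety)]; R7 [active(tweety) -> penguin(tweety)]; R13 [open(tweety) & red(tweety) -> hot(tweety)]. Adds has_feathers(tweety), penguin(tweety), hot(tweety).
Round 3: R1 [penguin(tweety) -> blue(tweety)]; R10 [has_feathers(tweety) -> flagged(tweety)]; R14 [hot(tweety) -> small(tweety)]. Adds blue(tweety), flagged(tweety), small(tweety).
Round 4: R4 [flagged(tweety) & blue(tweety) -> wooden(tweety)]. Adds wooden(tweety).
Round 5: R2 [wooden(tweety) & small(tweety) -> visible(tweety)]. Adds visible(tweety).
Closure: {active(tweety), approved(tweety), bird(tweety), blue(tweety), cold(tweety), flagged(tweety), flies(tweety), green(tweety), has_feathers(tweety), hot(tweety), large(tweety), locked(tweety), metal(tweety), open(tweety), penguin(tweety), ready(tweety), red(tweety), small(tweety), stale(tweety), swims(tweety), valid(tweety), visible(tweety), wooden(tweety)} — 23 facts.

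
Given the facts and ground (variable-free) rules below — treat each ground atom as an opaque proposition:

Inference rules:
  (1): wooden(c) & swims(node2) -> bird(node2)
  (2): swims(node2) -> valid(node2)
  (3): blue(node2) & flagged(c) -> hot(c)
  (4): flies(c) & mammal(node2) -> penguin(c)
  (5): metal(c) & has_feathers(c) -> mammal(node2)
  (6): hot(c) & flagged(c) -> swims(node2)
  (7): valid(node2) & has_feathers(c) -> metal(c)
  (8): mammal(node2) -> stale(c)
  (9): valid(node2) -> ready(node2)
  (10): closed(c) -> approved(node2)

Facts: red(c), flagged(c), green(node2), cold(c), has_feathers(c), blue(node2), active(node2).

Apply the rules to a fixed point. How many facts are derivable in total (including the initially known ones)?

[1] (3) [blue(node2) & flagged(c) -> hot(c)]. ⇒ new: hot(c).
[2] (6) [hot(c) & flagged(c) -> swims(node2)]. ⇒ new: swims(node2).
[3] (2) [swims(node2) -> valid(node2)]. ⇒ new: valid(node2).
[4] (7) [valid(node2) & has_feathers(c) -> metal(c)]; (9) [valid(node2) -> ready(node2)]. ⇒ new: metal(c), ready(node2).
[5] (5) [metal(c) & has_feathers(c) -> mammal(node2)]. ⇒ new: mammal(node2).
[6] (8) [mammal(node2) -> stale(c)]. ⇒ new: stale(c).
Closure: {active(node2), blue(node2), cold(c), flagged(c), green(node2), has_feathers(c), hot(c), mammal(node2), metal(c), ready(node2), red(c), stale(c), swims(node2), valid(node2)} — 14 facts.

14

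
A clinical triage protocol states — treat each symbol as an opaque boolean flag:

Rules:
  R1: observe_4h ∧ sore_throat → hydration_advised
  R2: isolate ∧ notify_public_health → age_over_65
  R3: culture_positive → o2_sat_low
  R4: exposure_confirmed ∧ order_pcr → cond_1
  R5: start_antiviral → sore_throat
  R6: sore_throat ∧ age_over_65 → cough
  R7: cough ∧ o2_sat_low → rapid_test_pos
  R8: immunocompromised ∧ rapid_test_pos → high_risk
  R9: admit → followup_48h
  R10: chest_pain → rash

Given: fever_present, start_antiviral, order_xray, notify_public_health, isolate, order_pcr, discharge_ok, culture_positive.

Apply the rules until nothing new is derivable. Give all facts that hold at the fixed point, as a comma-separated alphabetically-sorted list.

age_over_65, cough, culture_positive, discharge_ok, fever_present, isolate, notify_public_health, o2_sat_low, order_pcr, order_xray, rapid_test_pos, sore_throat, start_antiviral

[1] R2 [isolate ∧ notify_public_health → age_over_65]; R3 [culture_positive → o2_sat_low]; R5 [start_antiviral → sore_throat]. ⇒ new: age_over_65, o2_sat_low, sore_throat.
[2] R6 [sore_throat ∧ age_over_65 → cough]. ⇒ new: cough.
[3] R7 [cough ∧ o2_sat_low → rapid_test_pos]. ⇒ new: rapid_test_pos.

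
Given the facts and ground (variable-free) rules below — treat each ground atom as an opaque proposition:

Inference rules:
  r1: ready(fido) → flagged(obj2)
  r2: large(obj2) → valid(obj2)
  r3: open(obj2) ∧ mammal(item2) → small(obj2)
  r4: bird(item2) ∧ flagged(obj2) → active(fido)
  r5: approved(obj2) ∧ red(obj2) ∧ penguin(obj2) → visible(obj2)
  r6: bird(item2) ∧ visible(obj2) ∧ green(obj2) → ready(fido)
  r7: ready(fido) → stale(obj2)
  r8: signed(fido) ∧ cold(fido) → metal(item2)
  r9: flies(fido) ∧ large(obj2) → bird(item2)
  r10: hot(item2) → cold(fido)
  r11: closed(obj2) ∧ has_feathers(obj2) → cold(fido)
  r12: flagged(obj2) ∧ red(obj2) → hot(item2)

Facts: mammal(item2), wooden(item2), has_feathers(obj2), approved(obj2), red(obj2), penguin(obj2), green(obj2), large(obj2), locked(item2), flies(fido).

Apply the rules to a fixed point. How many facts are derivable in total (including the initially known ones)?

Round 1: r2 [large(obj2) → valid(obj2)]; r5 [approved(obj2) ∧ red(obj2) ∧ penguin(obj2) → visible(obj2)]; r9 [flies(fido) ∧ large(obj2) → bird(item2)]. New: valid(obj2), visible(obj2), bird(item2).
Round 2: r6 [bird(item2) ∧ visible(obj2) ∧ green(obj2) → ready(fido)]. New: ready(fido).
Round 3: r1 [ready(fido) → flagged(obj2)]; r7 [ready(fido) → stale(obj2)]. New: flagged(obj2), stale(obj2).
Round 4: r4 [bird(item2) ∧ flagged(obj2) → active(fido)]; r12 [flagged(obj2) ∧ red(obj2) → hot(item2)]. New: active(fido), hot(item2).
Round 5: r10 [hot(item2) → cold(fido)]. New: cold(fido).
Closure: {active(fido), approved(obj2), bird(item2), cold(fido), flagged(obj2), flies(fido), green(obj2), has_feathers(obj2), hot(item2), large(obj2), locked(item2), mammal(item2), penguin(obj2), ready(fido), red(obj2), stale(obj2), valid(obj2), visible(obj2), wooden(item2)} — 19 facts.

19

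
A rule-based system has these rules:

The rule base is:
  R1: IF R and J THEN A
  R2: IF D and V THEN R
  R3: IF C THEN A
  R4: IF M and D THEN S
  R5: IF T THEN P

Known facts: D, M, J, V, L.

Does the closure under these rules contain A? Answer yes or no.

Round 1: R2 [IF D and V THEN R]; R4 [IF M and D THEN S]. New: R, S.
Round 2: R1 [IF R and J THEN A]. New: A.
A appears in round 2, so it is derivable.

yes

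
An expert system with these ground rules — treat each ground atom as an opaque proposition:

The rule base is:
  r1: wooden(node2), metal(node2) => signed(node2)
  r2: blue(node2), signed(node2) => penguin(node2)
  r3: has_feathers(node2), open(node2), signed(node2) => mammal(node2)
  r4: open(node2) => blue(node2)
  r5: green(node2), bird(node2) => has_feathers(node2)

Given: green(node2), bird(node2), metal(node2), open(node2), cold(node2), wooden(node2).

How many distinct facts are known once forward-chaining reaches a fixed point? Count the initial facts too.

Round 1 — r1, r4, r5, derive signed(node2), blue(node2), has_feathers(node2).
Round 2 — r2, r3, derive penguin(node2), mammal(node2).
Closure: {bird(node2), blue(node2), cold(node2), green(node2), has_feathers(node2), mammal(node2), metal(node2), open(node2), penguin(node2), signed(node2), wooden(node2)} — 11 facts.

11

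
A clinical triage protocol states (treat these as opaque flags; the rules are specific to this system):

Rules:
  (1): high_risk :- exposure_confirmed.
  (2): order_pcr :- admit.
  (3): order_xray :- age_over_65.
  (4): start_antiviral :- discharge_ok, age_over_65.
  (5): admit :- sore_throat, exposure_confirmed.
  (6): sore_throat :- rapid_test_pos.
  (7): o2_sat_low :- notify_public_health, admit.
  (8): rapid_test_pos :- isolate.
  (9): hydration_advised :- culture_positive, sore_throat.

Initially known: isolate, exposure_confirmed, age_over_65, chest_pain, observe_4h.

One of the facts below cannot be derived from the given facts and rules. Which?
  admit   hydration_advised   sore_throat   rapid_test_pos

hydration_advised

Round 1 — (1), (3), (8), derive high_risk, order_xray, rapid_test_pos.
Round 2 — (6), derive sore_throat.
Round 3 — (5), derive admit.
Round 4 — (2), derive order_pcr.
Derived: rapid_test_pos (round 1), sore_throat (round 2), admit (round 3). hydration_advised never appears in any round.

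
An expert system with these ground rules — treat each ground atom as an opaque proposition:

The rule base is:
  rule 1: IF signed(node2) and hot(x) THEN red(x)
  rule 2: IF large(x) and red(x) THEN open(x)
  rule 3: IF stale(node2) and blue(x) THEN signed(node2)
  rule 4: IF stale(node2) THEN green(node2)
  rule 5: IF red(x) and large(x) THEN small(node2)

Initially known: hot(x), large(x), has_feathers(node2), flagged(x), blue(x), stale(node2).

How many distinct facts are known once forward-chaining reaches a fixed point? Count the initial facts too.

11

Round 1 — rule 3, rule 4, derive signed(node2), green(node2).
Round 2 — rule 1, derive red(x).
Round 3 — rule 2, rule 5, derive open(x), small(node2).
Closure: {blue(x), flagged(x), green(node2), has_feathers(node2), hot(x), large(x), open(x), red(x), signed(node2), small(node2), stale(node2)} — 11 facts.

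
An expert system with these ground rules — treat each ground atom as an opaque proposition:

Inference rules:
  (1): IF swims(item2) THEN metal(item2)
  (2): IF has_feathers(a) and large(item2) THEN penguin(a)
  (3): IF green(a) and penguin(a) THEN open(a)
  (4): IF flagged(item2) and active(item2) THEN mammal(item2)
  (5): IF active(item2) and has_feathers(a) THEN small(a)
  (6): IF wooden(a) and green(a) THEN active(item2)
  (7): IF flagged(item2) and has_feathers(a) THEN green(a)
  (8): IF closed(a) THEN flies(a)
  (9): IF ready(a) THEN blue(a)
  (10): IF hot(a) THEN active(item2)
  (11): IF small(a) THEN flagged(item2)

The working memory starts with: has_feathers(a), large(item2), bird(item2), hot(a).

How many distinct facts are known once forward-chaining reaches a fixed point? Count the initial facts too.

Round 1 fires (2), (10), giving penguin(a), active(item2).
Round 2 fires (5), giving small(a).
Round 3 fires (11), giving flagged(item2).
Round 4 fires (4), (7), giving mammal(item2), green(a).
Round 5 fires (3), giving open(a).
Closure: {active(item2), bird(item2), flagged(item2), green(a), has_feathers(a), hot(a), large(item2), mammal(item2), open(a), penguin(a), small(a)} — 11 facts.

11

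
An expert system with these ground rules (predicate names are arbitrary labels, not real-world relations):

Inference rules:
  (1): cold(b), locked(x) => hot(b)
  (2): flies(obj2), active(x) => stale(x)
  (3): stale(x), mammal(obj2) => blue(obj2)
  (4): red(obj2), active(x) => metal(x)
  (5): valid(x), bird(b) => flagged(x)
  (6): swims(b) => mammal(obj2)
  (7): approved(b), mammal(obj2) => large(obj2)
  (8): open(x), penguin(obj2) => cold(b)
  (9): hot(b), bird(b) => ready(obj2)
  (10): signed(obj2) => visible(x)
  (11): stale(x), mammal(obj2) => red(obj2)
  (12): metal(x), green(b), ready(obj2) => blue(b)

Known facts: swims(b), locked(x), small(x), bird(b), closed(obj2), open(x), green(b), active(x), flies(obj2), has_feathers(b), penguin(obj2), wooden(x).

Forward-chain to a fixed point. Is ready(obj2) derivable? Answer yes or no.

[1] (2) [flies(obj2), active(x) => stale(x)]; (6) [swims(b) => mammal(obj2)]; (8) [open(x), penguin(obj2) => cold(b)]. ⇒ new: stale(x), mammal(obj2), cold(b).
[2] (1) [cold(b), locked(x) => hot(b)]; (3) [stale(x), mammal(obj2) => blue(obj2)]; (11) [stale(x), mammal(obj2) => red(obj2)]. ⇒ new: hot(b), blue(obj2), red(obj2).
[3] (4) [red(obj2), active(x) => metal(x)]; (9) [hot(b), bird(b) => ready(obj2)]. ⇒ new: metal(x), ready(obj2).
[4] (12) [metal(x), green(b), ready(obj2) => blue(b)]. ⇒ new: blue(b).
ready(obj2) appears in round 3, so it is derivable.

yes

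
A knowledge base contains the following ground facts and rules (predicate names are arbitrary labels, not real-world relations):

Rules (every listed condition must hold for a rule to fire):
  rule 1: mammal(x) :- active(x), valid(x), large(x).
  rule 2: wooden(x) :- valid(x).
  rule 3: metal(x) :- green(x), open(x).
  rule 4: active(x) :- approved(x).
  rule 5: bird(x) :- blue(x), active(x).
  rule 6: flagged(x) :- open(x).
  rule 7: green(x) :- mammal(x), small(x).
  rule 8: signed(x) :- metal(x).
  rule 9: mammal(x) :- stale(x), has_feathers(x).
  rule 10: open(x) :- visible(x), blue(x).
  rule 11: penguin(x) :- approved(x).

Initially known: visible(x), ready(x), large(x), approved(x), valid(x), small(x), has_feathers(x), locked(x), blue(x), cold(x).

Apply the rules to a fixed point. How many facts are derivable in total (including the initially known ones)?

[1] rule 2 [wooden(x) :- valid(x).]; rule 4 [active(x) :- approved(x).]; rule 10 [open(x) :- visible(x), blue(x).]; rule 11 [penguin(x) :- approved(x).]. ⇒ new: wooden(x), active(x), open(x), penguin(x).
[2] rule 1 [mammal(x) :- active(x), valid(x), large(x).]; rule 5 [bird(x) :- blue(x), active(x).]; rule 6 [flagged(x) :- open(x).]. ⇒ new: mammal(x), bird(x), flagged(x).
[3] rule 7 [green(x) :- mammal(x), small(x).]. ⇒ new: green(x).
[4] rule 3 [metal(x) :- green(x), open(x).]. ⇒ new: metal(x).
[5] rule 8 [signed(x) :- metal(x).]. ⇒ new: signed(x).
Closure: {active(x), approved(x), bird(x), blue(x), cold(x), flagged(x), green(x), has_feathers(x), large(x), locked(x), mammal(x), metal(x), open(x), penguin(x), ready(x), signed(x), small(x), valid(x), visible(x), wooden(x)} — 20 facts.

20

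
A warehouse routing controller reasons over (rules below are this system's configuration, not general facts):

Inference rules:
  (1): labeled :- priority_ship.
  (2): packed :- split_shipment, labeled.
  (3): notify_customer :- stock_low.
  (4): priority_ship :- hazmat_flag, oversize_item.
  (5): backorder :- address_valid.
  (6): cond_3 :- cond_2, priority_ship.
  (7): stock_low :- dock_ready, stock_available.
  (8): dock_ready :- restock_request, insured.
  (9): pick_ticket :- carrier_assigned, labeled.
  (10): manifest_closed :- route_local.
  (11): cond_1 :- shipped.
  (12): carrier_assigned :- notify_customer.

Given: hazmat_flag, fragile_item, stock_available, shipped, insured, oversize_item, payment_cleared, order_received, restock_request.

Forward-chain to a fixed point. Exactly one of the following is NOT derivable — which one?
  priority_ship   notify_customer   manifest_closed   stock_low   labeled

Round 1: (4) [priority_ship :- hazmat_flag, oversize_item.]; (8) [dock_ready :- restock_request, insured.]; (11) [cond_1 :- shipped.]. Adds priority_ship, dock_ready, cond_1.
Round 2: (1) [labeled :- priority_ship.]; (7) [stock_low :- dock_ready, stock_available.]. Adds labeled, stock_low.
Round 3: (3) [notify_customer :- stock_low.]. Adds notify_customer.
Round 4: (12) [carrier_assigned :- notify_customer.]. Adds carrier_assigned.
Round 5: (9) [pick_ticket :- carrier_assigned, labeled.]. Adds pick_ticket.
Derived: stock_low (round 2), priority_ship (round 1), notify_customer (round 3), labeled (round 2). manifest_closed never appears in any round.

manifest_closed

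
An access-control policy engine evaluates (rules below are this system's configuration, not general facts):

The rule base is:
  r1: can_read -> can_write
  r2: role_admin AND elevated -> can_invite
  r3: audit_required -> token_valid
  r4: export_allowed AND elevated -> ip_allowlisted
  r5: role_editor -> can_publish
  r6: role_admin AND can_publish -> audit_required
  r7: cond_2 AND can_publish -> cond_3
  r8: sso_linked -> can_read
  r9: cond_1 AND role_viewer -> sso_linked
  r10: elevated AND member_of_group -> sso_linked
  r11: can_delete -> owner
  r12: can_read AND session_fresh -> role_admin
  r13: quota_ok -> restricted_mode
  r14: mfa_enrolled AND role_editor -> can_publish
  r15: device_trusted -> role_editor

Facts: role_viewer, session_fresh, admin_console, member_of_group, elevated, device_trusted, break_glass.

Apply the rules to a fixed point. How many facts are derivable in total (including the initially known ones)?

Round 1 — r10, r15, derive sso_linked, role_editor.
Round 2 — r5, r8, derive can_publish, can_read.
Round 3 — r1, r12, derive can_write, role_admin.
Round 4 — r2, r6, derive can_invite, audit_required.
Round 5 — r3, derive token_valid.
Closure: {admin_console, audit_required, break_glass, can_invite, can_publish, can_read, can_write, device_trusted, elevated, member_of_group, role_admin, role_editor, role_viewer, session_fresh, sso_linked, token_valid} — 16 facts.

16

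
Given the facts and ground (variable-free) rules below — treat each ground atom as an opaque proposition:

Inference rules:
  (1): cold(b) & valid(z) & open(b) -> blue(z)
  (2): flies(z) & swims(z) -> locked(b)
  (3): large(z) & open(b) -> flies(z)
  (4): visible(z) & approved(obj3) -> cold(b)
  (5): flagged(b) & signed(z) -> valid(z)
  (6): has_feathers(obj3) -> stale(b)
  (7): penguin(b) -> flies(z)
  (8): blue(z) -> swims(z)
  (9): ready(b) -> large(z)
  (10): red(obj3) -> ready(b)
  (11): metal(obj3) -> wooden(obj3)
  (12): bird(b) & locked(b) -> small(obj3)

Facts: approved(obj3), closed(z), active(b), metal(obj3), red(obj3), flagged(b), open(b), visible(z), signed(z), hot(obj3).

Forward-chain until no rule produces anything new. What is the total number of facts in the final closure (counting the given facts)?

[1] (4) [visible(z) & approved(obj3) -> cold(b)]; (5) [flagged(b) & signed(z) -> valid(z)]; (10) [red(obj3) -> ready(b)]; (11) [metal(obj3) -> wooden(obj3)]. ⇒ new: cold(b), valid(z), ready(b), wooden(obj3).
[2] (1) [cold(b) & valid(z) & open(b) -> blue(z)]; (9) [ready(b) -> large(z)]. ⇒ new: blue(z), large(z).
[3] (3) [large(z) & open(b) -> flies(z)]; (8) [blue(z) -> swims(z)]. ⇒ new: flies(z), swims(z).
[4] (2) [flies(z) & swims(z) -> locked(b)]. ⇒ new: locked(b).
Closure: {active(b), approved(obj3), blue(z), closed(z), cold(b), flagged(b), flies(z), hot(obj3), large(z), locked(b), metal(obj3), open(b), ready(b), red(obj3), signed(z), swims(z), valid(z), visible(z), wooden(obj3)} — 19 facts.

19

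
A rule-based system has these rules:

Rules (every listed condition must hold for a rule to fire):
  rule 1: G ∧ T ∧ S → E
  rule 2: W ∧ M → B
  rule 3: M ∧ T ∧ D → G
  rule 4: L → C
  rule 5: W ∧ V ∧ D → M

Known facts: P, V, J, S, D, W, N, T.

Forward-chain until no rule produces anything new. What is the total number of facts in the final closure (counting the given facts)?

12

Round 1 fires rule 5, giving M.
Round 2 fires rule 2, rule 3, giving B, G.
Round 3 fires rule 1, giving E.
Closure: {B, D, E, G, J, M, N, P, S, T, V, W} — 12 facts.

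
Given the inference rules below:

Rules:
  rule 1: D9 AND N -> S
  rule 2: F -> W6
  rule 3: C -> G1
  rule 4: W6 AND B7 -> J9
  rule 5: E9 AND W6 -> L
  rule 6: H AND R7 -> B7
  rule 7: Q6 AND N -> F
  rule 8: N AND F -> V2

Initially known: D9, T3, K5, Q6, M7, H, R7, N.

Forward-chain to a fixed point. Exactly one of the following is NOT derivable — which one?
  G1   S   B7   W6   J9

Round 1: rule 1 [D9 AND N -> S]; rule 6 [H AND R7 -> B7]; rule 7 [Q6 AND N -> F]. New: S, B7, F.
Round 2: rule 2 [F -> W6]; rule 8 [N AND F -> V2]. New: W6, V2.
Round 3: rule 4 [W6 AND B7 -> J9]. New: J9.
Derived: J9 (round 3), B7 (round 1), W6 (round 2), S (round 1). G1 never appears in any round.

G1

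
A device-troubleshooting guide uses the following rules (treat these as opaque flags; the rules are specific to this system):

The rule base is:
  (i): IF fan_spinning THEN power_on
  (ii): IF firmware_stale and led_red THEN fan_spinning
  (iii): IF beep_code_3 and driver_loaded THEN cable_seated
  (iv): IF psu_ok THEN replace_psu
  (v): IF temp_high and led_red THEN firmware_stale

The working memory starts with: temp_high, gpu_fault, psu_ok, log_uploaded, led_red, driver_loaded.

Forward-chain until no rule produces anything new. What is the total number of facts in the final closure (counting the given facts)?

Round 1 — (iv), (v), derive replace_psu, firmware_stale.
Round 2 — (ii), derive fan_spinning.
Round 3 — (i), derive power_on.
Closure: {driver_loaded, fan_spinning, firmware_stale, gpu_fault, led_red, log_uploaded, power_on, psu_ok, replace_psu, temp_high} — 10 facts.

10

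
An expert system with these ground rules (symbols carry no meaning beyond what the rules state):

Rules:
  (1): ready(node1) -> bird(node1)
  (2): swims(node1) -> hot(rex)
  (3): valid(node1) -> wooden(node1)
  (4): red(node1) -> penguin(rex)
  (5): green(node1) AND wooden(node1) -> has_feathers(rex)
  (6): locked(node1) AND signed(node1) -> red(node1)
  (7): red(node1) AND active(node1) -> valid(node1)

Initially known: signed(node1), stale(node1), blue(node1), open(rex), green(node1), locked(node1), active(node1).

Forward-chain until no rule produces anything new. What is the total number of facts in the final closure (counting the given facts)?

12

Round 1: (6) [locked(node1) AND signed(node1) -> red(node1)]. Adds red(node1).
Round 2: (4) [red(node1) -> penguin(rex)]; (7) [red(node1) AND active(node1) -> valid(node1)]. Adds penguin(rex), valid(node1).
Round 3: (3) [valid(node1) -> wooden(node1)]. Adds wooden(node1).
Round 4: (5) [green(node1) AND wooden(node1) -> has_feathers(rex)]. Adds has_feathers(rex).
Closure: {active(node1), blue(node1), green(node1), has_feathers(rex), locked(node1), open(rex), penguin(rex), red(node1), signed(node1), stale(node1), valid(node1), wooden(node1)} — 12 facts.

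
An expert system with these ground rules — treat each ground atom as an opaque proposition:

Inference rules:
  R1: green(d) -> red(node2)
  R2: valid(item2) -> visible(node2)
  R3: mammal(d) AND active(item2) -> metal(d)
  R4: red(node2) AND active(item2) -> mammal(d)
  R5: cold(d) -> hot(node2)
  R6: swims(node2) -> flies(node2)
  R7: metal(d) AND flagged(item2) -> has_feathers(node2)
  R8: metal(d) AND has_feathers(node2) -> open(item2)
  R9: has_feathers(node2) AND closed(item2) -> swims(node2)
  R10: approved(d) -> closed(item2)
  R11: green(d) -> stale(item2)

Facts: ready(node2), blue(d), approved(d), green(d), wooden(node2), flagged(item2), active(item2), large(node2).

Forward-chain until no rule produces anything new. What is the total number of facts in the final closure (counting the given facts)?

17

Round 1: R1 [green(d) -> red(node2)]; R10 [approved(d) -> closed(item2)]; R11 [green(d) -> stale(item2)]. New: red(node2), closed(item2), stale(item2).
Round 2: R4 [red(node2) AND active(item2) -> mammal(d)]. New: mammal(d).
Round 3: R3 [mammal(d) AND active(item2) -> metal(d)]. New: metal(d).
Round 4: R7 [metal(d) AND flagged(item2) -> has_feathers(node2)]. New: has_feathers(node2).
Round 5: R8 [metal(d) AND has_feathers(node2) -> open(item2)]; R9 [has_feathers(node2) AND closed(item2) -> swims(node2)]. New: open(item2), swims(node2).
Round 6: R6 [swims(node2) -> flies(node2)]. New: flies(node2).
Closure: {active(item2), approved(d), blue(d), closed(item2), flagged(item2), flies(node2), green(d), has_feathers(node2), large(node2), mammal(d), metal(d), open(item2), ready(node2), red(node2), stale(item2), swims(node2), wooden(node2)} — 17 facts.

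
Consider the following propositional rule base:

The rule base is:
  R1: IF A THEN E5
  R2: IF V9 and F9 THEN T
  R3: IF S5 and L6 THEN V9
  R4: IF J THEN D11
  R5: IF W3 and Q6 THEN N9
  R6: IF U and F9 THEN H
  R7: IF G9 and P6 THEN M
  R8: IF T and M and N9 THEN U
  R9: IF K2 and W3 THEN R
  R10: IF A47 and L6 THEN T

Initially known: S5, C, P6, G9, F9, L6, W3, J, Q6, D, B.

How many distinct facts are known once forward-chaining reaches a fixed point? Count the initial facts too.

Round 1: R3 [IF S5 and L6 THEN V9]; R4 [IF J THEN D11]; R5 [IF W3 and Q6 THEN N9]; R7 [IF G9 and P6 THEN M]. New: V9, D11, N9, M.
Round 2: R2 [IF V9 and F9 THEN T]. New: T.
Round 3: R8 [IF T and M and N9 THEN U]. New: U.
Round 4: R6 [IF U and F9 THEN H]. New: H.
Closure: {B, C, D, D11, F9, G9, H, J, L6, M, N9, P6, Q6, S5, T, U, V9, W3} — 18 facts.

18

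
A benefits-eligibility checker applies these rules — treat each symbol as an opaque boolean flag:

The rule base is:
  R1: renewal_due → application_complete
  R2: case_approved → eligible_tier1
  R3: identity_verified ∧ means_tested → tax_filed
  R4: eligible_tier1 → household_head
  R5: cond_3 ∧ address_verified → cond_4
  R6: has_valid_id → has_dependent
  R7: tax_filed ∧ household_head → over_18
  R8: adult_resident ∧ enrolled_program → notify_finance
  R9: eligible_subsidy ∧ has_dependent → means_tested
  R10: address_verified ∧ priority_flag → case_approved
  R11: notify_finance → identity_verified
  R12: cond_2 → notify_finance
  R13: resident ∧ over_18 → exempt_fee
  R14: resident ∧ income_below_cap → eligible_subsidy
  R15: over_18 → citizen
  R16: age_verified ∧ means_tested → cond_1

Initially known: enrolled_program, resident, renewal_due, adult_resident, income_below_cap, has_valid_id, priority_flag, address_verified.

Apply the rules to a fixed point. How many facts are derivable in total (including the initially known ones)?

[1] R1 [renewal_due → application_complete]; R6 [has_valid_id → has_dependent]; R8 [adult_resident ∧ enrolled_program → notify_finance]; R10 [address_verified ∧ priority_flag → case_approved]; R14 [resident ∧ income_below_cap → eligible_subsidy]. ⇒ new: application_complete, has_dependent, notify_finance, case_approved, eligible_subsidy.
[2] R2 [case_approved → eligible_tier1]; R9 [eligible_subsidy ∧ has_dependent → means_tested]; R11 [notify_finance → identity_verified]. ⇒ new: eligible_tier1, means_tested, identity_verified.
[3] R3 [identity_verified ∧ means_tested → tax_filed]; R4 [eligible_tier1 → household_head]. ⇒ new: tax_filed, household_head.
[4] R7 [tax_filed ∧ household_head → over_18]. ⇒ new: over_18.
[5] R13 [resident ∧ over_18 → exempt_fee]; R15 [over_18 → citizen]. ⇒ new: exempt_fee, citizen.
Closure: {address_verified, adult_resident, application_complete, case_approved, citizen, eligible_subsidy, eligible_tier1, enrolled_program, exempt_fee, has_dependent, has_valid_id, household_head, identity_verified, income_below_cap, means_tested, notify_finance, over_18, priority_flag, renewal_due, resident, tax_filed} — 21 facts.

21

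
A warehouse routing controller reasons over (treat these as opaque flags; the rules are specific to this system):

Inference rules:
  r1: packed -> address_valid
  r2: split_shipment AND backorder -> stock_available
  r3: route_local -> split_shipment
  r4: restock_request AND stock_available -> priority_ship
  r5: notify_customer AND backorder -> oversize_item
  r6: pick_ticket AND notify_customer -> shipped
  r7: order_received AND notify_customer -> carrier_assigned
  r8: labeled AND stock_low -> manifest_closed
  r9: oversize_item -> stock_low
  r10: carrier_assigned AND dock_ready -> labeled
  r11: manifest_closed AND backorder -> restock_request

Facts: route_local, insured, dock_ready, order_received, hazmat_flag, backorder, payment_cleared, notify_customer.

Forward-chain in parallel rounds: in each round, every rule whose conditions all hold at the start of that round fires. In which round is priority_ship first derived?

[1] r3 [route_local -> split_shipment]; r5 [notify_customer AND backorder -> oversize_item]; r7 [order_received AND notify_customer -> carrier_assigned]. ⇒ new: split_shipment, oversize_item, carrier_assigned.
[2] r2 [split_shipment AND backorder -> stock_available]; r9 [oversize_item -> stock_low]; r10 [carrier_assigned AND dock_ready -> labeled]. ⇒ new: stock_available, stock_low, labeled.
[3] r8 [labeled AND stock_low -> manifest_closed]. ⇒ new: manifest_closed.
[4] r11 [manifest_closed AND backorder -> restock_request]. ⇒ new: restock_request.
[5] r4 [restock_request AND stock_available -> priority_ship]. ⇒ new: priority_ship.
priority_ship first appears in round 5.

5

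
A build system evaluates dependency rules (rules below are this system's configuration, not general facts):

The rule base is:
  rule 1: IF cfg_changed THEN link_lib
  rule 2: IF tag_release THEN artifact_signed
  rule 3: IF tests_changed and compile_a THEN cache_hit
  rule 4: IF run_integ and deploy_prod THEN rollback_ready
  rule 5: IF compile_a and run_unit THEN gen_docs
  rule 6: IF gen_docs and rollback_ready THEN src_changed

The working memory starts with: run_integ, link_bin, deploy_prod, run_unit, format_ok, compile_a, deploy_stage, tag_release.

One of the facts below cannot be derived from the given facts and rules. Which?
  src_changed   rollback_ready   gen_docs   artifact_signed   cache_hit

Round 1: rule 2 [IF tag_release THEN artifact_signed]; rule 4 [IF run_integ and deploy_prod THEN rollback_ready]; rule 5 [IF compile_a and run_unit THEN gen_docs]. Adds artifact_signed, rollback_ready, gen_docs.
Round 2: rule 6 [IF gen_docs and rollback_ready THEN src_changed]. Adds src_changed.
Derived: artifact_signed (round 1), rollback_ready (round 1), gen_docs (round 1), src_changed (round 2). cache_hit never appears in any round.

cache_hit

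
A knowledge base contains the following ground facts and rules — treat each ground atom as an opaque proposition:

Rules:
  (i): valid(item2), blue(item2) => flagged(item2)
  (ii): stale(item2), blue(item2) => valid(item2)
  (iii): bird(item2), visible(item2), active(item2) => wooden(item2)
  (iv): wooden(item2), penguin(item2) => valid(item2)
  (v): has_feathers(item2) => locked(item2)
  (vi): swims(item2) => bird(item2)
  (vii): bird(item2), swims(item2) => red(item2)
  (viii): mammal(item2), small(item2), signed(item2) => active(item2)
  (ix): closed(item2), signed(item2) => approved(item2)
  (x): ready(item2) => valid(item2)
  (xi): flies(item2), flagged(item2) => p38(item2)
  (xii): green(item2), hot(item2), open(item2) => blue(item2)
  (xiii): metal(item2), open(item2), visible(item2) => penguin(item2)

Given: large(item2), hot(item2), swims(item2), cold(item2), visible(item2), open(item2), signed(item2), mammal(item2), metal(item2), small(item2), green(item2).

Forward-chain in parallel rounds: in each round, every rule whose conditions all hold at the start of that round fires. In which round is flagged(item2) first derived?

Round 1: (vi) [swims(item2) => bird(item2)]; (viii) [mammal(item2), small(item2), signed(item2) => active(item2)]; (xii) [green(item2), hot(item2), open(item2) => blue(item2)]; (xiii) [metal(item2), open(item2), visible(item2) => penguin(item2)]. New: bird(item2), active(item2), blue(item2), penguin(item2).
Round 2: (iii) [bird(item2), visible(item2), active(item2) => wooden(item2)]; (vii) [bird(item2), swims(item2) => red(item2)]. New: wooden(item2), red(item2).
Round 3: (iv) [wooden(item2), penguin(item2) => valid(item2)]. New: valid(item2).
Round 4: (i) [valid(item2), blue(item2) => flagged(item2)]. New: flagged(item2).
flagged(item2) first appears in round 4.

4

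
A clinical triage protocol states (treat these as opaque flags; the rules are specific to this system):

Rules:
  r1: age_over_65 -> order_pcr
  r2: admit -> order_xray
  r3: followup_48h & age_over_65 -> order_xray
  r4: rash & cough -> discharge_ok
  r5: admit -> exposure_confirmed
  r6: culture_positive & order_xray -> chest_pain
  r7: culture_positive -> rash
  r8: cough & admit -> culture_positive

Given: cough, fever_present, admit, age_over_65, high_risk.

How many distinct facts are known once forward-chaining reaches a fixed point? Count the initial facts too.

Round 1: r1 [age_over_65 -> order_pcr]; r2 [admit -> order_xray]; r5 [admit -> exposure_confirmed]; r8 [cough & admit -> culture_positive]. New: order_pcr, order_xray, exposure_confirmed, culture_positive.
Round 2: r6 [culture_positive & order_xray -> chest_pain]; r7 [culture_positive -> rash]. New: chest_pain, rash.
Round 3: r4 [rash & cough -> discharge_ok]. New: discharge_ok.
Closure: {admit, age_over_65, chest_pain, cough, culture_positive, discharge_ok, exposure_confirmed, fever_present, high_risk, order_pcr, order_xray, rash} — 12 facts.

12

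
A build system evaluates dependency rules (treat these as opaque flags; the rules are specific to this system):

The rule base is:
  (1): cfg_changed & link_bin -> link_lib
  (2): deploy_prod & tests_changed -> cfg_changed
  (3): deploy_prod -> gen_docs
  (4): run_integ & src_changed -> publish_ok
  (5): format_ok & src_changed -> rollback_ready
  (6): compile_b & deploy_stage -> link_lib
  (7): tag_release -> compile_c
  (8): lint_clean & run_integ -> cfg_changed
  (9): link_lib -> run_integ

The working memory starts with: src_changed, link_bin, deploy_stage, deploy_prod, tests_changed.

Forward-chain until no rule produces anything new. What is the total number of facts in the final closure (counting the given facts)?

[1] (2) [deploy_prod & tests_changed -> cfg_changed]; (3) [deploy_prod -> gen_docs]. ⇒ new: cfg_changed, gen_docs.
[2] (1) [cfg_changed & link_bin -> link_lib]. ⇒ new: link_lib.
[3] (9) [link_lib -> run_integ]. ⇒ new: run_integ.
[4] (4) [run_integ & src_changed -> publish_ok]. ⇒ new: publish_ok.
Closure: {cfg_changed, deploy_prod, deploy_stage, gen_docs, link_bin, link_lib, publish_ok, run_integ, src_changed, tests_changed} — 10 facts.

10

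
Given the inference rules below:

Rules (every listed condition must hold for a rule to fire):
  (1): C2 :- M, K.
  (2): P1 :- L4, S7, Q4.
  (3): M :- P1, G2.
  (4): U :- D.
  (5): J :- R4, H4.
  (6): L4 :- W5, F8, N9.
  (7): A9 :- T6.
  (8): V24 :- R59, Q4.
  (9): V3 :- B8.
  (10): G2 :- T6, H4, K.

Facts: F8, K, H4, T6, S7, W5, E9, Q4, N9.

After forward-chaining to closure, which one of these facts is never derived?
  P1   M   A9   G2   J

J

Round 1 fires (6), (7), (10), giving L4, A9, G2.
Round 2 fires (2), giving P1.
Round 3 fires (3), giving M.
Round 4 fires (1), giving C2.
Derived: P1 (round 2), A9 (round 1), M (round 3), G2 (round 1). J never appears in any round.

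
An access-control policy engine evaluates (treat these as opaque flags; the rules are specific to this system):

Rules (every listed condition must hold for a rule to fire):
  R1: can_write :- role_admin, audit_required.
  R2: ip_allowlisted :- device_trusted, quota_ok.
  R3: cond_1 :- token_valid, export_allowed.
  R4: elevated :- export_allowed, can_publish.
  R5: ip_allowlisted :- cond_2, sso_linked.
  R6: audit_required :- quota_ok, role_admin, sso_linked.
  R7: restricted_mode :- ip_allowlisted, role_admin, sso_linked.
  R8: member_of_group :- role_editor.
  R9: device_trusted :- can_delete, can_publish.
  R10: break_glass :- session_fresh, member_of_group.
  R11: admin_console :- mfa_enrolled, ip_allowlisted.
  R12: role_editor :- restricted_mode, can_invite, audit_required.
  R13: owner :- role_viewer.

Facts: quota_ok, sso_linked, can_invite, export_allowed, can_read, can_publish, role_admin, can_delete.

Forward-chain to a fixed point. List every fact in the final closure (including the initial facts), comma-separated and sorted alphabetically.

audit_required, can_delete, can_invite, can_publish, can_read, can_write, device_trusted, elevated, export_allowed, ip_allowlisted, member_of_group, quota_ok, restricted_mode, role_admin, role_editor, sso_linked

Round 1 — R4, R6, R9, derive elevated, audit_required, device_trusted.
Round 2 — R1, R2, derive can_write, ip_allowlisted.
Round 3 — R7, derive restricted_mode.
Round 4 — R12, derive role_editor.
Round 5 — R8, derive member_of_group.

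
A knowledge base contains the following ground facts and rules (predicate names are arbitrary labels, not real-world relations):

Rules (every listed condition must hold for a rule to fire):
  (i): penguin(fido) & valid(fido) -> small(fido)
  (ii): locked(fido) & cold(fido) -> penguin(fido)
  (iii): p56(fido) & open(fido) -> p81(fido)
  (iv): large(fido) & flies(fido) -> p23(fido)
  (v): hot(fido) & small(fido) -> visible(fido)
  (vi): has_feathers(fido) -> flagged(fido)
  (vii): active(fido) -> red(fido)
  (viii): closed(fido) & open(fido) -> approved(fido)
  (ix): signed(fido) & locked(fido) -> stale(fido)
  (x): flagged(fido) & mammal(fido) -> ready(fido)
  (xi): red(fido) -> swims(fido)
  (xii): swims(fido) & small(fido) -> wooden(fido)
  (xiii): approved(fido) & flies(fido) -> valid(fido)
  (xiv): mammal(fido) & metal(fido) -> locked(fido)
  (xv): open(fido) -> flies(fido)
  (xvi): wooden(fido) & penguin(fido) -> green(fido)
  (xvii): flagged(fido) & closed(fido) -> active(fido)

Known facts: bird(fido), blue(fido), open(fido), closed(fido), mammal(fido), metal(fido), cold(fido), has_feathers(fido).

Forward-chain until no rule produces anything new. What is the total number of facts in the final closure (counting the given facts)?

Round 1 fires (vi), (viii), (xiv), (xv), giving flagged(fido), approved(fido), locked(fido), flies(fido).
Round 2 fires (ii), (x), (xiii), (xvii), giving penguin(fido), ready(fido), valid(fido), active(fido).
Round 3 fires (i), (vii), giving small(fido), red(fido).
Round 4 fires (xi), giving swims(fido).
Round 5 fires (xii), giving wooden(fido).
Round 6 fires (xvi), giving green(fido).
Closure: {active(fido), approved(fido), bird(fido), blue(fido), closed(fido), cold(fido), flagged(fido), flies(fido), green(fido), has_feathers(fido), locked(fido), mammal(fido), metal(fido), open(fido), penguin(fido), ready(fido), red(fido), small(fido), swims(fido), valid(fido), wooden(fido)} — 21 facts.

21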